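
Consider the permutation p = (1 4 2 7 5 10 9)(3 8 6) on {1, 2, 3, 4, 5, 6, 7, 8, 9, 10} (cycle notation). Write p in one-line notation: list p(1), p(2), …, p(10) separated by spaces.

Each element maps to the next entry in its cycle (wrapping to the front): 1↦4, 2↦7, 3↦8, 4↦2, 5↦10, 6↦3, 7↦5, 8↦6, 9↦1, 10↦9.
So the one-line form is 4 7 8 2 10 3 5 6 1 9.

4 7 8 2 10 3 5 6 1 9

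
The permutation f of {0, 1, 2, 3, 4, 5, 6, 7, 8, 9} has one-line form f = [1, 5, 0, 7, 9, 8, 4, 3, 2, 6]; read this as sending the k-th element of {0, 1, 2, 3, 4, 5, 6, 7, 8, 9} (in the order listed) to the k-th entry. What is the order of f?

Decomposing into disjoint cycles gives cycle lengths 5, 3, 2.
The order is lcm(5, 3, 2) = 30.

30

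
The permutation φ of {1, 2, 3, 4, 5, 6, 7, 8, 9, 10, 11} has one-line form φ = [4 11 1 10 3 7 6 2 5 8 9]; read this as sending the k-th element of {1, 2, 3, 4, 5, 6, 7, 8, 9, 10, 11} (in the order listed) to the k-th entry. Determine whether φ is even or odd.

odd

In disjoint-cycle form the cycle lengths are 9, 2.
A cycle of length ℓ contributes ℓ−1 transpositions, so φ is a product of 8 + 1 = 9 transpositions — odd.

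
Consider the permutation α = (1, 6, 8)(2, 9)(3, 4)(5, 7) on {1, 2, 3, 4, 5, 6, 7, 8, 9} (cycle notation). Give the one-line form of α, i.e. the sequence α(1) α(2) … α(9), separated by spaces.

Image by image: 1→6, 2→9, 3→4, 4→3, 5→7, 6→8, 7→5, 8→1, 9→2.
Listing these in domain order gives 6 9 4 3 7 8 5 1 2.

6 9 4 3 7 8 5 1 2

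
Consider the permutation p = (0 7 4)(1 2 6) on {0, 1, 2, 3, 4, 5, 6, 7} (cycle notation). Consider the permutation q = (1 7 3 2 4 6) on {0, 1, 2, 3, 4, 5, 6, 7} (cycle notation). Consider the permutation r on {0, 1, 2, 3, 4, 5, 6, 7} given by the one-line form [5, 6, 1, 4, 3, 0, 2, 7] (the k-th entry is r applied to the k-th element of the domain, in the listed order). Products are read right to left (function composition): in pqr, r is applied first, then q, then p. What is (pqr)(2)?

4

Chase 2: r(2) = 1; q(1) = 7; p(7) = 4. Hence (pqr)(2) = 4.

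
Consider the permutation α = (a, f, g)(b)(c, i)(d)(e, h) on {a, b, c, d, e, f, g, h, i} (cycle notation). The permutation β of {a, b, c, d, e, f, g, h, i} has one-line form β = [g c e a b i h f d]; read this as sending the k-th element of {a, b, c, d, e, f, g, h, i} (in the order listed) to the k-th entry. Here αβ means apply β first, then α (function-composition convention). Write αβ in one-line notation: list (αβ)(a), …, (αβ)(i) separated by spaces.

For each element, apply β then α: a → g → a; b → c → i; c → e → h; d → a → f; e → b → b; f → i → c; g → h → e; h → f → g; i → d → d.
Collecting the images, αβ = [a i h f b c e g d].

a i h f b c e g d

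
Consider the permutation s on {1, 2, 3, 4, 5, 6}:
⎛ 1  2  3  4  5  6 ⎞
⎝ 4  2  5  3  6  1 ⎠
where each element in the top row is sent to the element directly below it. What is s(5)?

The entry below 5 in the array is 6, so s(5) = 6.

6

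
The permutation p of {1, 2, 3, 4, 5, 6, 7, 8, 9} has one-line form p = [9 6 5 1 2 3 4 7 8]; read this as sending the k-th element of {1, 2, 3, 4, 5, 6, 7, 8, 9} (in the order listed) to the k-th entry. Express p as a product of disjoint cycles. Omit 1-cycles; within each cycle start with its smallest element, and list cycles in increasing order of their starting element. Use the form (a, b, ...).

Start at 1 and follow images: 1 → 9 → 8 → 7 → 4 → 1, giving the cycle (1, 9, 8, 7, 4).
Continuing from each remaining unvisited element yields (1, 9, 8, 7, 4)(2, 6, 3, 5).

(1, 9, 8, 7, 4)(2, 6, 3, 5)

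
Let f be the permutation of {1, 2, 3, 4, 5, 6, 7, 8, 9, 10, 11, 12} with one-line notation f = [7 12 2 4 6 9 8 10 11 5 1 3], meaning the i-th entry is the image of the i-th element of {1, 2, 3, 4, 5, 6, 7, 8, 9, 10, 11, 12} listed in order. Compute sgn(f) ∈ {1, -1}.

-1

In disjoint-cycle form the cycle lengths are 8, 3, 1.
A cycle of length ℓ contributes ℓ−1 transpositions, so f is a product of 7 + 2 = 9 transpositions — odd.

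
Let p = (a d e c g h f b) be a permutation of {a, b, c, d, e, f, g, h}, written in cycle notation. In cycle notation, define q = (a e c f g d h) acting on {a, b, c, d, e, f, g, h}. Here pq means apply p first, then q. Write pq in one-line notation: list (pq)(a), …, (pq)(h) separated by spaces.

h e d c f b a g

(pq)(x) = q(p(x)). Computing each image: q(p(a)) = q(d) = h, q(p(b)) = q(a) = e, q(p(c)) = q(g) = d, q(p(d)) = q(e) = c, q(p(e)) = q(c) = f, q(p(f)) = q(b) = b, q(p(g)) = q(h) = a, q(p(h)) = q(f) = g.
Hence pq = [h e d c f b a g].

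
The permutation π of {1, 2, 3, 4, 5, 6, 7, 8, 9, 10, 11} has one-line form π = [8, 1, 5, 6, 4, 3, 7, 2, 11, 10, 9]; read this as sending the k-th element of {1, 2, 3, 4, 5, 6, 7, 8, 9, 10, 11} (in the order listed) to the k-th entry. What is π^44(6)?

Tracing 6 → 3 → … returns to 6 after 4 steps, so 6 lies in a 4-cycle (3 5 4 6).
Powers repeat with period 4 on this cycle, and 44 mod 4 = 0, so π^44(6) = π^0(6).
So π^44(6) = 6.

6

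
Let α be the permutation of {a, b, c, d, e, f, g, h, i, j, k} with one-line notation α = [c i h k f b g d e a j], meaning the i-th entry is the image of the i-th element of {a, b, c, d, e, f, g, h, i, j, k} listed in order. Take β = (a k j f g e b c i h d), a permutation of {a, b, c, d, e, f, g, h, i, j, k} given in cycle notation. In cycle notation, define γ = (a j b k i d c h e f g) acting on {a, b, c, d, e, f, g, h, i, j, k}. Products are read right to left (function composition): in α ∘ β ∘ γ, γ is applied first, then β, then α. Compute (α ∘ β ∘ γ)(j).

Chase j: γ(j) = b; β(b) = c; α(c) = h. Hence (α ∘ β ∘ γ)(j) = h.

h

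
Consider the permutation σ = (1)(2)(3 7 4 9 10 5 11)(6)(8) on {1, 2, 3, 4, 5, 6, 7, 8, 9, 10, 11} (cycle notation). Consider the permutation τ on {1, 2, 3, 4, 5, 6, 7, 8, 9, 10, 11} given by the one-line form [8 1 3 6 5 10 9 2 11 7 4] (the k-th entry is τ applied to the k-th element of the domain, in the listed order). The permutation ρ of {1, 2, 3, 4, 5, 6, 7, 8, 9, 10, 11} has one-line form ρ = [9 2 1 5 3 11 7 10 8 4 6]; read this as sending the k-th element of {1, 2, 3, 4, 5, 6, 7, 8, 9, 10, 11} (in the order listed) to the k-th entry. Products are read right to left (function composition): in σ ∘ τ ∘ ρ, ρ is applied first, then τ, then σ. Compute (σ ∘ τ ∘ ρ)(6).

Chase 6: ρ(6) = 11; τ(11) = 4; σ(4) = 9. Hence (σ ∘ τ ∘ ρ)(6) = 9.

9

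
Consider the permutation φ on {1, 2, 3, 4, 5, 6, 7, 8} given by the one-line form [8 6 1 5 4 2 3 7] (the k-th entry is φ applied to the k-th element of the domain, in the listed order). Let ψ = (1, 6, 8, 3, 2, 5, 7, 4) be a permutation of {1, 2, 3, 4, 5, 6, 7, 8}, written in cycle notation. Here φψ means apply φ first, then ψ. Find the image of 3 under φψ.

φ(3) = 1, then ψ(1) = 6; composing gives (φψ)(3) = 6.

6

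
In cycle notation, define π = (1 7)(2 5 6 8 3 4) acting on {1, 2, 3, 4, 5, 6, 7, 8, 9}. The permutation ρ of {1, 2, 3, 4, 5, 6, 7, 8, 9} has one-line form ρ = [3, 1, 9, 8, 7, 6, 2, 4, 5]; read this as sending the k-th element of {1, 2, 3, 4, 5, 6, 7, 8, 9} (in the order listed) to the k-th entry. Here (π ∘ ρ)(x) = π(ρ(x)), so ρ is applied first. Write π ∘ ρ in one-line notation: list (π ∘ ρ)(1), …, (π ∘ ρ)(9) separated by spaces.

4 7 9 3 1 8 5 2 6

For each element, apply ρ then π: 1 → 3 → 4; 2 → 1 → 7; 3 → 9 → 9; 4 → 8 → 3; 5 → 7 → 1; 6 → 6 → 8; 7 → 2 → 5; 8 → 4 → 2; 9 → 5 → 6.
Collecting the images, π ∘ ρ = [4 7 9 3 1 8 5 2 6].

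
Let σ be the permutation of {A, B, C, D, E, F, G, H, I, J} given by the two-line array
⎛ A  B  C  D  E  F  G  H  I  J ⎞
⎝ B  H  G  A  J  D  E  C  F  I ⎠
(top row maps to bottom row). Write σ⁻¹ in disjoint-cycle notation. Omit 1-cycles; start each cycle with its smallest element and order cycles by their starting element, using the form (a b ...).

(A D F I J E G C H B)

The cycle decomposition of σ is (A B H C G E J I F D).
Reversing each cycle (and rotating so the smallest element leads) gives σ⁻¹ = (A D F I J E G C H B).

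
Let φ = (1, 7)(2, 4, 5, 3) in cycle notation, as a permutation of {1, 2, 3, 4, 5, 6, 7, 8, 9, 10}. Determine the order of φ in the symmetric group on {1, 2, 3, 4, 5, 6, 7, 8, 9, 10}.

The cycle type of φ is (4, 2, 1, 1, 1, 1).
The order of φ is the least common multiple of its cycle lengths: lcm(4, 2) = 4.

4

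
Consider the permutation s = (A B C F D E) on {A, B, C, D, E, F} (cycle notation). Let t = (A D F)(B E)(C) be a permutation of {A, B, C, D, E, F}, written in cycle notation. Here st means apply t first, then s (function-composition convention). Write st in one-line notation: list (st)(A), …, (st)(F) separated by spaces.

E A F D C B

(st)(x) = s(t(x)). Computing each image: s(t(A)) = s(D) = E, s(t(B)) = s(E) = A, s(t(C)) = s(C) = F, s(t(D)) = s(F) = D, s(t(E)) = s(B) = C, s(t(F)) = s(A) = B.
Hence st = [E A F D C B].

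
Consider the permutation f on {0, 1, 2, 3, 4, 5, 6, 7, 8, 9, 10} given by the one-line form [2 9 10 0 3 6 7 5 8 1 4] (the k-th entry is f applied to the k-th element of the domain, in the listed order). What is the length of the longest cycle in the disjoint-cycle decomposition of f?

Decomposing into disjoint cycles gives (0, 2, 10, 4, 3)(1, 9)(5, 6, 7); the longest has length 5.

5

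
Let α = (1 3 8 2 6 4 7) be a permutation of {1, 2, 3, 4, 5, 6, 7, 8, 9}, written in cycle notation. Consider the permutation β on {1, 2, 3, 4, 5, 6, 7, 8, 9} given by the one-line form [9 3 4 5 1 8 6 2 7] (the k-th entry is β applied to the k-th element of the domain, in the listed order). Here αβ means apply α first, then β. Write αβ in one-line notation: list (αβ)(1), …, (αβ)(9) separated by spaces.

(αβ)(x) = β(α(x)). Computing each image: β(α(1)) = β(3) = 4, β(α(2)) = β(6) = 8, β(α(3)) = β(8) = 2, β(α(4)) = β(7) = 6, β(α(5)) = β(5) = 1, β(α(6)) = β(4) = 5, β(α(7)) = β(1) = 9, β(α(8)) = β(2) = 3, β(α(9)) = β(9) = 7.
Hence αβ = [4 8 2 6 1 5 9 3 7].

4 8 2 6 1 5 9 3 7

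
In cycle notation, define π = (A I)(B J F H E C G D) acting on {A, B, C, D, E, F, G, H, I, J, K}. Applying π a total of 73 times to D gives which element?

D lies in the 8-cycle (B J F H E C G D).
Since the cycle has length 8, π^73 acts on it the same as π^1 (73 mod 8 = 1).
Advancing 1 step from D: D → B.

B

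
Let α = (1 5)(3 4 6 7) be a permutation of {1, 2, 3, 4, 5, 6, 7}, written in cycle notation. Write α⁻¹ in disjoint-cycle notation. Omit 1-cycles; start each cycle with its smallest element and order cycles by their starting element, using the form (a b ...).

(1 5)(3 7 6 4)

The inverse reverses each cycle.
After reversing and putting each cycle's least element first, α⁻¹ = (1 5)(3 7 6 4).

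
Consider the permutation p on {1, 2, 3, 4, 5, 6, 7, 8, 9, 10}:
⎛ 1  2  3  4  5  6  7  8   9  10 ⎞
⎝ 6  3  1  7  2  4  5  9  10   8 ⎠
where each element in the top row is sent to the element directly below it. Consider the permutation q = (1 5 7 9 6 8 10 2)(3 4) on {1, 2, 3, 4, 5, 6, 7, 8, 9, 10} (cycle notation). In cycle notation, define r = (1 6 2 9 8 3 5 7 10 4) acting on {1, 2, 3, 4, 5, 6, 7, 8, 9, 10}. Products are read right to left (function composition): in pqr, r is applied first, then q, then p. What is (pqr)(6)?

6

Chase 6: r(6) = 2; q(2) = 1; p(1) = 6. Hence (pqr)(6) = 6.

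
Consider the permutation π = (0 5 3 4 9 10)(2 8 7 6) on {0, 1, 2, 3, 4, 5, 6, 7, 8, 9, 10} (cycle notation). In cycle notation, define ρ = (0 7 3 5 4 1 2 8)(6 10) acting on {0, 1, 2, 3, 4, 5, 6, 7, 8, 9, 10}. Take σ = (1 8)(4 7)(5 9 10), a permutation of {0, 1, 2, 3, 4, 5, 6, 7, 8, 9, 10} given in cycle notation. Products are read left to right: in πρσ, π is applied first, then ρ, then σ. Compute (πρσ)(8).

Chase 8: π(8) = 7; ρ(7) = 3; σ(3) = 3. Hence (πρσ)(8) = 3.

3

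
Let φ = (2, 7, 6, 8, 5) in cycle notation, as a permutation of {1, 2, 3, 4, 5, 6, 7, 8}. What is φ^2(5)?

5 lies in the 5-cycle (2, 7, 6, 8, 5).
Stepping 2 places around the cycle: 5 → 2 → 7.

7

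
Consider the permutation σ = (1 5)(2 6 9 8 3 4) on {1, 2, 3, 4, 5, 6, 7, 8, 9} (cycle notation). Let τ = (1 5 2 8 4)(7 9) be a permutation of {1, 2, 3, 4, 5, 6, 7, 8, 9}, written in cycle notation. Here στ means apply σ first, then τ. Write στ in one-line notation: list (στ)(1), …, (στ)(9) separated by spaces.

For each element, apply σ then τ: 1 → 5 → 2; 2 → 6 → 6; 3 → 4 → 1; 4 → 2 → 8; 5 → 1 → 5; 6 → 9 → 7; 7 → 7 → 9; 8 → 3 → 3; 9 → 8 → 4.
So στ in one-line form is 2 6 1 8 5 7 9 3 4.

2 6 1 8 5 7 9 3 4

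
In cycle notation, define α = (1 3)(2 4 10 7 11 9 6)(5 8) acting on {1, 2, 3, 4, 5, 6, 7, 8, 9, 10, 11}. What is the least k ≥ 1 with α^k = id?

The cycle type of α is (7, 2, 2).
Since disjoint cycles commute, ord(α) = lcm(7, 2, 2) = 14.

14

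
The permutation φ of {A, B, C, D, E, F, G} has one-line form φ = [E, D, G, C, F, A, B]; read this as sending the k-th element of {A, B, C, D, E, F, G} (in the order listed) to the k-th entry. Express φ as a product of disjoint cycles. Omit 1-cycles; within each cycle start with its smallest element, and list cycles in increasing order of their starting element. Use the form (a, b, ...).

Iterating φ from A gives A → E → F → A; that is the 3-cycle (A, E, F).
Repeating from the next unused element and collecting all non-trivial cycles gives (A, E, F)(B, D, C, G).

(A, E, F)(B, D, C, G)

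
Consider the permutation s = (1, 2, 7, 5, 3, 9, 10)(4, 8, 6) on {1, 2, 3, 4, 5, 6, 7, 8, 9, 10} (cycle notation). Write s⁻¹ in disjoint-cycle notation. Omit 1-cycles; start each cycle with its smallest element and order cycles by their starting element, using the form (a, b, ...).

If s sends a → b within a cycle, s⁻¹ sends b → a; equivalently, reverse each cycle.
Reversing each cycle of s and rotating so the smallest element leads gives (1, 10, 9, 3, 5, 7, 2)(4, 6, 8).

(1, 10, 9, 3, 5, 7, 2)(4, 6, 8)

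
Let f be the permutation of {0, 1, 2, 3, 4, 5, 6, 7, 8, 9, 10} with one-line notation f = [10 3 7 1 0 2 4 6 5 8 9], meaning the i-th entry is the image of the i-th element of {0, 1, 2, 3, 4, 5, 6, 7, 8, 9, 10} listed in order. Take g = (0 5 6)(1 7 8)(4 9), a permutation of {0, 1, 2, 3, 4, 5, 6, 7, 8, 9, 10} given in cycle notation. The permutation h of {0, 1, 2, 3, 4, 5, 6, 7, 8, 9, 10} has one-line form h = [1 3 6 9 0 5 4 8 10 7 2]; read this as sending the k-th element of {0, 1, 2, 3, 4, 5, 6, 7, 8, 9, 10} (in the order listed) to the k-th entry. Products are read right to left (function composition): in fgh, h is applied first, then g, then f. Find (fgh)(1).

1

(fgh)(1) = f(g(h(1))). h(1) = 3, then g(3) = 3, then f(3) = 1, so the result is 1.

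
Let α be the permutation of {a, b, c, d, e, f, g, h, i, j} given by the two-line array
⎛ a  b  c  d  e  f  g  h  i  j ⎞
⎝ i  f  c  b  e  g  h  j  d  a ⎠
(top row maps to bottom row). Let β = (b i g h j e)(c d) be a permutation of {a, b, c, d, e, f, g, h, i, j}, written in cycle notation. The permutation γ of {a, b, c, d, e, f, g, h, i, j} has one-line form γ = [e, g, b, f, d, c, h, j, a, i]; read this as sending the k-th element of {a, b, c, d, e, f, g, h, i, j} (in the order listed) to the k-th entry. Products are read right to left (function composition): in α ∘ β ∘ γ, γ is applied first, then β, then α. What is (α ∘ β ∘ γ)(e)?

Apply the permutations in order: γ(e) = d, then β(d) = c, then α(c) = c. So (α ∘ β ∘ γ)(e) = c.

c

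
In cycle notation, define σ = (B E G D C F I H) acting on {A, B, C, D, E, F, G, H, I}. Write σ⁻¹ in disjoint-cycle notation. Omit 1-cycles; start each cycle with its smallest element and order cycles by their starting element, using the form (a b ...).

(B H I F C D G E)

The inverse reverses each cycle.
Reversing each cycle of σ and rotating so the smallest element leads gives (B H I F C D G E).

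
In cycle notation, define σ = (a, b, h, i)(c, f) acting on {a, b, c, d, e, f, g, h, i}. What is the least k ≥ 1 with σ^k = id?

The disjoint cycles have lengths 4, 2, 1, 1, 1.
The order of σ is the least common multiple of its cycle lengths: lcm(4, 2) = 4.

4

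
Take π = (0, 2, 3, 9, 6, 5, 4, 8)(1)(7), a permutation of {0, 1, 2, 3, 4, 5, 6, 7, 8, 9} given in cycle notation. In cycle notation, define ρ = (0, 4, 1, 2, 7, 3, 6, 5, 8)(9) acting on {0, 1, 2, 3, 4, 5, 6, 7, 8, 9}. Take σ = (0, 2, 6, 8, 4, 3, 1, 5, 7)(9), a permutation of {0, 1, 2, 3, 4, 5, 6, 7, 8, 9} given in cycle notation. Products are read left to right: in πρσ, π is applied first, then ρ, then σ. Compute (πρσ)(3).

9

(πρσ)(3) = σ(ρ(π(3))). π(3) = 9, then ρ(9) = 9, then σ(9) = 9, so the result is 9.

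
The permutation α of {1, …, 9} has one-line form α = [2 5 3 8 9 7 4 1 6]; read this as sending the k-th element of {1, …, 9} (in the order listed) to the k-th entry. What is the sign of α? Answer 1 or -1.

-1

In disjoint-cycle form the cycle lengths are 8, 1.
A cycle of length ℓ contributes ℓ−1 transpositions, so α is a product of 7 transpositions — odd.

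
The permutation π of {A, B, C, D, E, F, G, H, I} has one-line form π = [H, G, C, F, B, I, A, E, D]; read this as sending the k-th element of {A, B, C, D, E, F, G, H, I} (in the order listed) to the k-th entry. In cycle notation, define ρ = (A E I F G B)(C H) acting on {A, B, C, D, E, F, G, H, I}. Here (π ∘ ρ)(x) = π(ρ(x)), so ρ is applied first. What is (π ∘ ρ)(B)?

H

(π ∘ ρ)(B) = π(ρ(B)). ρ(B) = A, then π(A) = H. So (π ∘ ρ)(B) = H.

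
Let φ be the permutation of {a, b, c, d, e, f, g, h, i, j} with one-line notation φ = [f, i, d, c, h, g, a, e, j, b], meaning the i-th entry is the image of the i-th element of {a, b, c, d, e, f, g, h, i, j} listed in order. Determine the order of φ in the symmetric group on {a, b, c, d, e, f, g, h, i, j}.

Writing φ as disjoint cycles, the cycle lengths are 3, 3, 2, 2.
The order of φ is the least common multiple of its cycle lengths: lcm(3, 3, 2, 2) = 6.

6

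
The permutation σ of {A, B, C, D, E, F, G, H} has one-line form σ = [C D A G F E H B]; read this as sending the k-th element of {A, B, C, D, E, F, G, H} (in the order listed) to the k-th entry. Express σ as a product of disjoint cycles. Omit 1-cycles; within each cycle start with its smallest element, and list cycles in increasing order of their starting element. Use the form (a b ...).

From A: A → C → A, closing the cycle (A C).
Repeating from the next unused element and collecting all non-trivial cycles gives (A C)(B D G H)(E F).

(A C)(B D G H)(E F)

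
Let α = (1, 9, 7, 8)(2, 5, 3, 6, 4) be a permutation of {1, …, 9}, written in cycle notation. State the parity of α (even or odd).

odd

The cycle lengths are 5, 4.
A cycle is odd iff its length is even; α has 1 even-length cycle, so sgn(α) = (−1)^1 and α is odd.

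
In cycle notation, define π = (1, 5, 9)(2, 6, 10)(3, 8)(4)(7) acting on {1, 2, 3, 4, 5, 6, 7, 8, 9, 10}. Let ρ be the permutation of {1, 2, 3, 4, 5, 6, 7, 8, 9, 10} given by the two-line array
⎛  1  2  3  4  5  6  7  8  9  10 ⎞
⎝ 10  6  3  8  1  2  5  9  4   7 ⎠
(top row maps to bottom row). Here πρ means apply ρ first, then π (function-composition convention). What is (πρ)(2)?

(πρ)(2) = π(ρ(2)). ρ(2) = 6, then π(6) = 10. So (πρ)(2) = 10.

10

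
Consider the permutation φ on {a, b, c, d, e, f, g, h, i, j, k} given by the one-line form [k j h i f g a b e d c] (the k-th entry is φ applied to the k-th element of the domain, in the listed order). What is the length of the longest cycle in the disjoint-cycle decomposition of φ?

11

Decomposing into disjoint cycles gives (a, k, c, h, b, j, d, i, e, f, g); the longest has length 11.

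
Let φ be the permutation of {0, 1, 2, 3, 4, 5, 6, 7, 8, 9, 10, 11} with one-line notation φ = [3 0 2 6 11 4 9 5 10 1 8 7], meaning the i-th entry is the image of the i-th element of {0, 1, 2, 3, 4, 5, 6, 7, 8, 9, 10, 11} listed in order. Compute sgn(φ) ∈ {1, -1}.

1

In disjoint-cycle form the cycle lengths are 5, 4, 2, 1.
A cycle is odd iff its length is even; φ has 2 even-length cycles, so sgn(φ) = (−1)^2 and φ is even.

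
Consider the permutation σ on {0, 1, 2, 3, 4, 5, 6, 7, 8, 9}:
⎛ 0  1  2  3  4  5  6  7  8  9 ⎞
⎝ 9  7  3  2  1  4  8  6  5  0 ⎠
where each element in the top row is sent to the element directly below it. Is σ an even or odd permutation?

In disjoint-cycle form the cycle lengths are 6, 2, 2.
A cycle of length ℓ contributes ℓ−1 transpositions, so σ is a product of 5 + 1 + 1 = 7 transpositions — odd.

odd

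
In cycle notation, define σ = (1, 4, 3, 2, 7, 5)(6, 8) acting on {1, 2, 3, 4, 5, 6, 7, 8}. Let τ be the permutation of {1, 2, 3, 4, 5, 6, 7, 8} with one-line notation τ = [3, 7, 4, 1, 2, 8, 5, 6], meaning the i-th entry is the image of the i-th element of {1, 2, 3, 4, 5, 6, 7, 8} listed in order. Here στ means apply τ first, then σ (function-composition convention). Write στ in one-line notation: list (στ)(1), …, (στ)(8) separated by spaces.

(στ)(x) = σ(τ(x)). Computing each image: σ(τ(1)) = σ(3) = 2, σ(τ(2)) = σ(7) = 5, σ(τ(3)) = σ(4) = 3, σ(τ(4)) = σ(1) = 4, σ(τ(5)) = σ(2) = 7, σ(τ(6)) = σ(8) = 6, σ(τ(7)) = σ(5) = 1, σ(τ(8)) = σ(6) = 8.
Hence στ = [2 5 3 4 7 6 1 8].

2 5 3 4 7 6 1 8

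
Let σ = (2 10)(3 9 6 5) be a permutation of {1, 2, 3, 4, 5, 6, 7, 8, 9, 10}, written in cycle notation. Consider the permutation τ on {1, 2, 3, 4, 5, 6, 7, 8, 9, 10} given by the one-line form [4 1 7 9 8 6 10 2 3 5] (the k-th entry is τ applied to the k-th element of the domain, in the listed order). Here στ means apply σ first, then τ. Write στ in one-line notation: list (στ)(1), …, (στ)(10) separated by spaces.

For each element, apply σ then τ: 1 → 1 → 4; 2 → 10 → 5; 3 → 9 → 3; 4 → 4 → 9; 5 → 3 → 7; 6 → 5 → 8; 7 → 7 → 10; 8 → 8 → 2; 9 → 6 → 6; 10 → 2 → 1.
So στ in one-line form is 4 5 3 9 7 8 10 2 6 1.

4 5 3 9 7 8 10 2 6 1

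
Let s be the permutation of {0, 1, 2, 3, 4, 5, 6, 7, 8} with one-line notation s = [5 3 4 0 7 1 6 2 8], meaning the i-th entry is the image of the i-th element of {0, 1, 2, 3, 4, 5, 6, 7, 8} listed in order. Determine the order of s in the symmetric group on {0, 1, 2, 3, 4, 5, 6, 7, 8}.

Decomposing into disjoint cycles gives cycle lengths 4, 3, 1, 1.
Since disjoint cycles commute, ord(s) = lcm(4, 3) = 12.

12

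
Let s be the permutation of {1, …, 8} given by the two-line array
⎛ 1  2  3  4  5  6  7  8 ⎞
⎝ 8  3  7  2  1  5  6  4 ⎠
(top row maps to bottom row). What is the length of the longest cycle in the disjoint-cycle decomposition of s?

8

Decomposing into disjoint cycles gives (1, 8, 4, 2, 3, 7, 6, 5); the longest has length 8.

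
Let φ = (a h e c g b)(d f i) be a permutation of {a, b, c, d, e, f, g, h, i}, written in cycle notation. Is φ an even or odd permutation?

The cycle lengths are 6, 3.
A cycle is odd iff its length is even; φ has 1 even-length cycle, so sgn(φ) = (−1)^1 and φ is odd.

odd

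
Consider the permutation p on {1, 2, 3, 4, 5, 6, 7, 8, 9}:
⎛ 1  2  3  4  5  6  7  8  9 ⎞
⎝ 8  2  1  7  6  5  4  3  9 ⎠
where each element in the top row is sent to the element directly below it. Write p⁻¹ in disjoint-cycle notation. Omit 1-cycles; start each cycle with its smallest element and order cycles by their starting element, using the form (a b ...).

First write p in disjoint cycles: (1 8 3)(4 7)(5 6).
Reversing each cycle (and rotating so the smallest element leads) gives p⁻¹ = (1 3 8)(4 7)(5 6).

(1 3 8)(4 7)(5 6)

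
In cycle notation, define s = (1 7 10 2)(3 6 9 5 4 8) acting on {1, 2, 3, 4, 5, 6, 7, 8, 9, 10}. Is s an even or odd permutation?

The cycle lengths are 6, 4.
A cycle of length ℓ contributes ℓ−1 transpositions, so s is a product of 5 + 3 = 8 transpositions — even.

even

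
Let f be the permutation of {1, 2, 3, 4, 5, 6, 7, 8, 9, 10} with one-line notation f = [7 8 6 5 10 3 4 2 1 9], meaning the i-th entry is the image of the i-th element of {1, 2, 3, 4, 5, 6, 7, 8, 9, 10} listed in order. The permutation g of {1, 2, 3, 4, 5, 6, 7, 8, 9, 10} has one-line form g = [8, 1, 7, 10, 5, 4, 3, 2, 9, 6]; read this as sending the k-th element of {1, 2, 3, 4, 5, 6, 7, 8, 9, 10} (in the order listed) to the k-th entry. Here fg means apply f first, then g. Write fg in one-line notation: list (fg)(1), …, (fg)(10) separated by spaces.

(fg)(x) = g(f(x)). Computing each image: g(f(1)) = g(7) = 3, g(f(2)) = g(8) = 2, g(f(3)) = g(6) = 4, g(f(4)) = g(5) = 5, g(f(5)) = g(10) = 6, g(f(6)) = g(3) = 7, g(f(7)) = g(4) = 10, g(f(8)) = g(2) = 1, g(f(9)) = g(1) = 8, g(f(10)) = g(9) = 9.
Hence fg = [3 2 4 5 6 7 10 1 8 9].

3 2 4 5 6 7 10 1 8 9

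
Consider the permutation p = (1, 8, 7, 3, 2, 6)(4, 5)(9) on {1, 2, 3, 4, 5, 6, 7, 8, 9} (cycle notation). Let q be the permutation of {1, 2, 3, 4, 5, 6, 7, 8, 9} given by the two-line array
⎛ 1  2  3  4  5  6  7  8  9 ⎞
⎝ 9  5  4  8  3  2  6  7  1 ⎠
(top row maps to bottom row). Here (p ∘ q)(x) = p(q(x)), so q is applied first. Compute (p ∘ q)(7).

First apply q: q(7) = 6, then p(6) = 1. Thus (p ∘ q)(7) = 1.

1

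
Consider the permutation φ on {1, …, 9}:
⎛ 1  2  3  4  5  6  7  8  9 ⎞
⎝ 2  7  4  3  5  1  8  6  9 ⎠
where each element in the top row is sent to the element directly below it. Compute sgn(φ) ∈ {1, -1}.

In disjoint-cycle form the cycle lengths are 5, 2, 1, 1.
A cycle is odd iff its length is even; φ has 1 even-length cycle, so sgn(φ) = (−1)^1 and φ is odd.

-1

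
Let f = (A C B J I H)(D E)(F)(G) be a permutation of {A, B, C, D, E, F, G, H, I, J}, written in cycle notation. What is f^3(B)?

B lies in the 6-cycle (A C B J I H).
Advancing 3 steps from B: B → J → I → H.

H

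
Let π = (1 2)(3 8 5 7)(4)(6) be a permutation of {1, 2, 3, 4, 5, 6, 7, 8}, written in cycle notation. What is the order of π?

4

The disjoint cycles have lengths 4, 2, 1, 1.
Since disjoint cycles commute, ord(π) = lcm(4, 2) = 4.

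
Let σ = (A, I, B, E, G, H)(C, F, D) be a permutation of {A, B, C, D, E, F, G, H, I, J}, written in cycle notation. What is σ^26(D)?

F

D lies in the 3-cycle (C, F, D).
Since the cycle has length 3, σ^26 acts on it the same as σ^2 (26 mod 3 = 2).
Advancing 2 steps from D: D → C → F.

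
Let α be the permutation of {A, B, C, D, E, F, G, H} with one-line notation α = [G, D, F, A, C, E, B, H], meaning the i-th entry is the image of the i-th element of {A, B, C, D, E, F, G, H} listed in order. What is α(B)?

D

B is element number 2 of the domain, and entry number 2 of the one-line form is D, so α(B) = D.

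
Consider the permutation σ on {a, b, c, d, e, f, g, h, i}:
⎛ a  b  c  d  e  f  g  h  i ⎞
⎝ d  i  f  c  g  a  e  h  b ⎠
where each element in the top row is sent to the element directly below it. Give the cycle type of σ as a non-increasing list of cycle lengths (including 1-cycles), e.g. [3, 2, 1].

[4, 2, 2, 1]

The disjoint cycles are (a d c f)(b i)(e g)(h), with lengths 4, 2, 2, 1 in non-increasing order.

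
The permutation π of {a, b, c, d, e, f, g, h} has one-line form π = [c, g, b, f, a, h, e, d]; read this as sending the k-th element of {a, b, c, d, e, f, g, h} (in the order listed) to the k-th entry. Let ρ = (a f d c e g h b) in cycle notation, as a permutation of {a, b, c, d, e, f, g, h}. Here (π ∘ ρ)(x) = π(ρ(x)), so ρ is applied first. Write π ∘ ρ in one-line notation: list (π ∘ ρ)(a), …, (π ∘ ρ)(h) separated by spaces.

h c a b e f d g

Chase each element through ρ then π: a → f → h; b → a → c; c → e → a; d → c → b; e → g → e; f → d → f; g → h → d; h → b → g.
Collecting the images, π ∘ ρ = [h c a b e f d g].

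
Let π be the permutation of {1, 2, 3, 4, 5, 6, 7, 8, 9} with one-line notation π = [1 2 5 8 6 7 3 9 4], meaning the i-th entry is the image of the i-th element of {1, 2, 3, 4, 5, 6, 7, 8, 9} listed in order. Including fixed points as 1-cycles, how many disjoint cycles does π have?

4

The cycle decomposition is (1)(2)(3, 5, 6, 7)(4, 8, 9), which has 4 cycles (counting 1-cycles).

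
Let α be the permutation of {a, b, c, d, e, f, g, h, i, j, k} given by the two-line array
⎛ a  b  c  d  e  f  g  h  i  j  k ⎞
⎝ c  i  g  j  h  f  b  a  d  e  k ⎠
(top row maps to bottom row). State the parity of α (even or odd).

In disjoint-cycle form the cycle lengths are 9, 1, 1.
A cycle of length ℓ contributes ℓ−1 transpositions, so α is a product of 8 transpositions — even.

even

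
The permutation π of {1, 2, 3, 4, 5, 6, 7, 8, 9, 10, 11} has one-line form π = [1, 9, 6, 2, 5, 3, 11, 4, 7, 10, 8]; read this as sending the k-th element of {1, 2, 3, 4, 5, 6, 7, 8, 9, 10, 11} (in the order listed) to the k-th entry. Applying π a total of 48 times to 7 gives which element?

7

Tracing 7 → 11 → … returns to 7 after 6 steps, so 7 lies in a 6-cycle (2 9 7 11 8 4).
Since the cycle has length 6, π^48 acts on it the same as π^0 (48 mod 6 = 0).
So π^48(7) = 7.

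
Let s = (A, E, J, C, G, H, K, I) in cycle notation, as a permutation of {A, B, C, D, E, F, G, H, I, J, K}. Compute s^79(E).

E lies in the 8-cycle (A, E, J, C, G, H, K, I).
On an 8-cycle, s^8 is the identity, so s^79 = s^7 there (79 ≡ 7 mod 8).
Stepping 7 places around the cycle: E → J → C → G → H → K → I → A.

A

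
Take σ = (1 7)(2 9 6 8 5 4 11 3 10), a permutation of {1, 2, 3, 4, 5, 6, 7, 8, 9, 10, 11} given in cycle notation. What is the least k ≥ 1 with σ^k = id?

The disjoint cycles have lengths 9, 2.
Since disjoint cycles commute, ord(σ) = lcm(9, 2) = 18.

18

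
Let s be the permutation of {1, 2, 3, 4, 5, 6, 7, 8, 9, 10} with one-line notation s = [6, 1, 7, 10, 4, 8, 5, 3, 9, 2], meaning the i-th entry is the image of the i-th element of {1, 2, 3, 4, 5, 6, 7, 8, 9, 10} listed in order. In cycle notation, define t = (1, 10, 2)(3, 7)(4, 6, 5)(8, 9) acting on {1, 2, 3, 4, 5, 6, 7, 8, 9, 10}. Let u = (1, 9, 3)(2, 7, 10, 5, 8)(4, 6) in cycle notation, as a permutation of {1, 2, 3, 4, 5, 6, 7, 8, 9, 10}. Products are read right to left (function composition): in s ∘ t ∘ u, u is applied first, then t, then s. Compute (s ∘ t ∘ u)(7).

1

(s ∘ t ∘ u)(7) = s(t(u(7))). u(7) = 10, then t(10) = 2, then s(2) = 1, so the result is 1.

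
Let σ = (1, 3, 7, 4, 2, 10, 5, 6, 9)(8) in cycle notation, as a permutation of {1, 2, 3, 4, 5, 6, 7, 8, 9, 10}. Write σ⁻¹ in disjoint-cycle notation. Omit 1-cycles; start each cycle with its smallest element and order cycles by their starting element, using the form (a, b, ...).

If σ sends a → b within a cycle, σ⁻¹ sends b → a; equivalently, reverse each cycle.
After reversing and putting each cycle's least element first, σ⁻¹ = (1, 9, 6, 5, 10, 2, 4, 7, 3).

(1, 9, 6, 5, 10, 2, 4, 7, 3)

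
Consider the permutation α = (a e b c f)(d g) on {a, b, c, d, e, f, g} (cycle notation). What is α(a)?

e

Within (a e b c f), a ↦ e.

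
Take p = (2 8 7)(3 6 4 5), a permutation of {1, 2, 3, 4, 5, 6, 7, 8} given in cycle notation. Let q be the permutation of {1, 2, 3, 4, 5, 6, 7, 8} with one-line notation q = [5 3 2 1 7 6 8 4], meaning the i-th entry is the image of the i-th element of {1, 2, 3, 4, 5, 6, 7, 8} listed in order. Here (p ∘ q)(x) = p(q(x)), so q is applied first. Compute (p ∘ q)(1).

3

(p ∘ q)(1) = p(q(1)). q(1) = 5, then p(5) = 3. So (p ∘ q)(1) = 3.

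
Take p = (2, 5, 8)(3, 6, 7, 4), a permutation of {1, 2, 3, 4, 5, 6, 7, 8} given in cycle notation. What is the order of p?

12

The cycle type of p is (4, 3, 1).
The order is lcm(4, 3) = 12.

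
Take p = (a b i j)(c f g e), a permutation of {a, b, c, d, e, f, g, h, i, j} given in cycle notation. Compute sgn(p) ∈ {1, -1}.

The cycle lengths are 4, 4, 1, 1.
A cycle of length ℓ contributes ℓ−1 transpositions, so p is a product of 3 + 3 = 6 transpositions — even.

1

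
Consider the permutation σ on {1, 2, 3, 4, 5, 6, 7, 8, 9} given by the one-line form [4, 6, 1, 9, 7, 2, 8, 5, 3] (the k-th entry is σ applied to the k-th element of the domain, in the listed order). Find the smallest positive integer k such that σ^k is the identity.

Decomposing into disjoint cycles gives cycle lengths 4, 3, 2.
The order is lcm(4, 3, 2) = 12.

12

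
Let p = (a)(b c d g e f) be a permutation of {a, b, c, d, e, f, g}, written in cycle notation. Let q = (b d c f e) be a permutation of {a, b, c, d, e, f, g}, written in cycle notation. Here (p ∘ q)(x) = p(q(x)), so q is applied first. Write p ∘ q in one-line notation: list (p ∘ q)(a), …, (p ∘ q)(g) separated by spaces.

a g b d c f e

(p ∘ q)(x) = p(q(x)). Computing each image: p(q(a)) = p(a) = a, p(q(b)) = p(d) = g, p(q(c)) = p(f) = b, p(q(d)) = p(c) = d, p(q(e)) = p(b) = c, p(q(f)) = p(e) = f, p(q(g)) = p(g) = e.
Hence p ∘ q = [a g b d c f e].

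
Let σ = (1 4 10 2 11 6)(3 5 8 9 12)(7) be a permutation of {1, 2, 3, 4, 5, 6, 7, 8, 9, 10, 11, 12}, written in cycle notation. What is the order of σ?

The disjoint cycles have lengths 6, 5, 1.
Since disjoint cycles commute, ord(σ) = lcm(6, 5) = 30.

30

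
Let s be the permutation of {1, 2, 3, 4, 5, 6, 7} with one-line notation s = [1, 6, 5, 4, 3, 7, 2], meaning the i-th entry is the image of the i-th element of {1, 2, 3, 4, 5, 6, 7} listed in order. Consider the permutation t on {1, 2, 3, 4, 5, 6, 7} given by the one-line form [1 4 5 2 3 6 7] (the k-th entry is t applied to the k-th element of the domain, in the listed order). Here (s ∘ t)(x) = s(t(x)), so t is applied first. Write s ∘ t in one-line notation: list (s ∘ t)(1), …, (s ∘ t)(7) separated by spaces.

1 4 3 6 5 7 2

(s ∘ t)(x) = s(t(x)). Computing each image: s(t(1)) = s(1) = 1, s(t(2)) = s(4) = 4, s(t(3)) = s(5) = 3, s(t(4)) = s(2) = 6, s(t(5)) = s(3) = 5, s(t(6)) = s(6) = 7, s(t(7)) = s(7) = 2.
Hence s ∘ t = [1 4 3 6 5 7 2].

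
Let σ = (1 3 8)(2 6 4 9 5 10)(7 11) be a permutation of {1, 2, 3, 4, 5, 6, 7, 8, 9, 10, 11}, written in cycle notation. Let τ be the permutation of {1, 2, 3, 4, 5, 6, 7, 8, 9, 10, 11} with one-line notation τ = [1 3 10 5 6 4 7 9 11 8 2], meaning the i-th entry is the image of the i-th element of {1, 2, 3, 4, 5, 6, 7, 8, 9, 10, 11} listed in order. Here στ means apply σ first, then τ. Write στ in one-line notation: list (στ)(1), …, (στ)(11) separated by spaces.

(στ)(x) = τ(σ(x)). Computing each image: τ(σ(1)) = τ(3) = 10, τ(σ(2)) = τ(6) = 4, τ(σ(3)) = τ(8) = 9, τ(σ(4)) = τ(9) = 11, τ(σ(5)) = τ(10) = 8, τ(σ(6)) = τ(4) = 5, τ(σ(7)) = τ(11) = 2, τ(σ(8)) = τ(1) = 1, τ(σ(9)) = τ(5) = 6, τ(σ(10)) = τ(2) = 3, τ(σ(11)) = τ(7) = 7.
Hence στ = [10 4 9 11 8 5 2 1 6 3 7].

10 4 9 11 8 5 2 1 6 3 7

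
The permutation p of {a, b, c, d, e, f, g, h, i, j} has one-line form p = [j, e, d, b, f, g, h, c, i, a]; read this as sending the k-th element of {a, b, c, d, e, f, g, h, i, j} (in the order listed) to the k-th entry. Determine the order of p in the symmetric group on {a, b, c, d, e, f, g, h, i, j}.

The disjoint-cycle form of p has cycle lengths 7, 2, 1.
Since disjoint cycles commute, ord(p) = lcm(7, 2) = 14.

14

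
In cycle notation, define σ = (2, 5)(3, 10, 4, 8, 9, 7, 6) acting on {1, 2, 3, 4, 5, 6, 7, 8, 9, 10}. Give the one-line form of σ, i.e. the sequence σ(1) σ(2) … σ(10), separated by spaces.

Reading each image from the cycles: 1→1, 2→5, 3→10, 4→8, 5→2, 6→3, 7→6, 8→9, 9→7, 10→4.
Listing these in domain order gives 1 5 10 8 2 3 6 9 7 4.

1 5 10 8 2 3 6 9 7 4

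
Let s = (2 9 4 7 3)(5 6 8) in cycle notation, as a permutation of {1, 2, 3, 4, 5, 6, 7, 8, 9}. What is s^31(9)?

4

9 lies in the 5-cycle (2 9 4 7 3).
On a 5-cycle, s^5 is the identity, so s^31 = s^1 there (31 ≡ 1 mod 5).
Stepping 1 place around the cycle: 9 → 4.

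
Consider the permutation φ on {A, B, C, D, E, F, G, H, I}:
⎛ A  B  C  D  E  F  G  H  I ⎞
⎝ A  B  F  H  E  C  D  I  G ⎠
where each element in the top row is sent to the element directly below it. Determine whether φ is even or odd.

even

In disjoint-cycle form the cycle lengths are 4, 2, 1, 1, 1.
A cycle of length ℓ contributes ℓ−1 transpositions, so φ is a product of 3 + 1 = 4 transpositions — even.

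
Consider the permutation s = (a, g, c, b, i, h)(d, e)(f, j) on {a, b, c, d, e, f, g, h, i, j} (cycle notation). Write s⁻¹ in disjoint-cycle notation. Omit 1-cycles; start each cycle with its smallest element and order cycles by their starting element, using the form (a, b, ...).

(a, h, i, b, c, g)(d, e)(f, j)

Inverting a permutation written in cycle notation just reverses the order within every cycle.
Reversing each cycle of s and rotating so the smallest element leads gives (a, h, i, b, c, g)(d, e)(f, j).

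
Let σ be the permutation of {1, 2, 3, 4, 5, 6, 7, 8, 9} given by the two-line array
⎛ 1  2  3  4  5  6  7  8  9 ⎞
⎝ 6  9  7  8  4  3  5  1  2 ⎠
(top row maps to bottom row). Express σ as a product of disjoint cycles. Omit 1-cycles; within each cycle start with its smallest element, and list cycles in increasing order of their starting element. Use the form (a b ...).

(1 6 3 7 5 4 8)(2 9)

From 1: 1 → 6 → 3 → 7 → 5 → 4 → 8 → 1, closing the cycle (1 6 3 7 5 4 8).
Continuing from each remaining unvisited element yields (1 6 3 7 5 4 8)(2 9).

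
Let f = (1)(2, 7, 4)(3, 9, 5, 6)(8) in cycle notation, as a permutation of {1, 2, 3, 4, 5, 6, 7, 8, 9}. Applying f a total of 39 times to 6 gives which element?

5

6 lies in the 4-cycle (3, 9, 5, 6).
Powers repeat with period 4 on this cycle, and 39 mod 4 = 3, so f^39(6) = f^3(6).
Advancing 3 steps from 6: 6 → 3 → 9 → 5.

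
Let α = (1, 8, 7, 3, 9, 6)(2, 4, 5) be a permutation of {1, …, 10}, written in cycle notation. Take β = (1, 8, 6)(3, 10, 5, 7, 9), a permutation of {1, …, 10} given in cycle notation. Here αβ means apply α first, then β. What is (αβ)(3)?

α(3) = 9, then β(9) = 3; composing gives (αβ)(3) = 3.

3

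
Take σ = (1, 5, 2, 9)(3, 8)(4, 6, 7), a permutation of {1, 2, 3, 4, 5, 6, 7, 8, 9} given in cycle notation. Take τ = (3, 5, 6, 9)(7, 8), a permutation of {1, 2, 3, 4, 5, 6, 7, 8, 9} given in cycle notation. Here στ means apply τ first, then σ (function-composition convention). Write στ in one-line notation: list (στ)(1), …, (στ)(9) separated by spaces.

Chase each element through τ then σ: 1 → 1 → 5; 2 → 2 → 9; 3 → 5 → 2; 4 → 4 → 6; 5 → 6 → 7; 6 → 9 → 1; 7 → 8 → 3; 8 → 7 → 4; 9 → 3 → 8.
Collecting the images, στ = [5 9 2 6 7 1 3 4 8].

5 9 2 6 7 1 3 4 8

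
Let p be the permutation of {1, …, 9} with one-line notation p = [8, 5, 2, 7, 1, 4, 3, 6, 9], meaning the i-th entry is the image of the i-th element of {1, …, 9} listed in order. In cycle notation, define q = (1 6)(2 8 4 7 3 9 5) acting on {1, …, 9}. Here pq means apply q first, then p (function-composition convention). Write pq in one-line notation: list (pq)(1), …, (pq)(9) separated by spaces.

4 6 9 3 5 8 2 7 1

For each element, apply q then p: 1 → 6 → 4; 2 → 8 → 6; 3 → 9 → 9; 4 → 7 → 3; 5 → 2 → 5; 6 → 1 → 8; 7 → 3 → 2; 8 → 4 → 7; 9 → 5 → 1.
Collecting the images, pq = [4 6 9 3 5 8 2 7 1].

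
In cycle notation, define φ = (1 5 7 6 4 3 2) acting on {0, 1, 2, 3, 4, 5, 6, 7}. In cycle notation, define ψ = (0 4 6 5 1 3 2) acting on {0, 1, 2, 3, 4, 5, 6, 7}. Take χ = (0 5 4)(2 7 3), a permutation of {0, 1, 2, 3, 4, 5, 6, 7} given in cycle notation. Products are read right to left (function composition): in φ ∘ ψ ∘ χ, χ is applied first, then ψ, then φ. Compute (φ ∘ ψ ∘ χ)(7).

1

Chase 7: χ(7) = 3; ψ(3) = 2; φ(2) = 1. Hence (φ ∘ ψ ∘ χ)(7) = 1.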